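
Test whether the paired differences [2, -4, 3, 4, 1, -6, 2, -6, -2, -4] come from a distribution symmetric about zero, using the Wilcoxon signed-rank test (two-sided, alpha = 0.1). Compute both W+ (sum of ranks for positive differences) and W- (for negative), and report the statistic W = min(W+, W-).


Step 1: Drop any zero differences (none here) and take |d_i|.
|d| = [2, 4, 3, 4, 1, 6, 2, 6, 2, 4]
Step 2: Midrank |d_i| (ties get averaged ranks).
ranks: |2|->3, |4|->7, |3|->5, |4|->7, |1|->1, |6|->9.5, |2|->3, |6|->9.5, |2|->3, |4|->7
Step 3: Attach original signs; sum ranks with positive sign and with negative sign.
W+ = 3 + 5 + 7 + 1 + 3 = 19
W- = 7 + 9.5 + 9.5 + 3 + 7 = 36
(Check: W+ + W- = 55 should equal n(n+1)/2 = 55.)
Step 4: Test statistic W = min(W+, W-) = 19.
Step 5: Ties in |d|, so use the tie-corrected normal approximation.
        E[W] = n(n+1)/4 = 10*11/4 = 27.5.
        Tie groups: |d|=2 (t=3), |d|=4 (t=3), |d|=6 (t=2); sum(t^3 - t) = 54.
        Var[W] = n(n+1)(2n+1)/24 - sum(t^3-t)/48 = 2310/24 - 54/48 = 95.125.
        z = (W - E[W]) / sqrt(Var[W]) = (19 - 27.5) / 9.7532 = -0.8715.
        Two-sided p = 2*Phi(z) = 0.383477.
Step 6: alpha = 0.1. fail to reject H0.

W+ = 19, W- = 36, W = min = 19, p = 0.383477, fail to reject H0.


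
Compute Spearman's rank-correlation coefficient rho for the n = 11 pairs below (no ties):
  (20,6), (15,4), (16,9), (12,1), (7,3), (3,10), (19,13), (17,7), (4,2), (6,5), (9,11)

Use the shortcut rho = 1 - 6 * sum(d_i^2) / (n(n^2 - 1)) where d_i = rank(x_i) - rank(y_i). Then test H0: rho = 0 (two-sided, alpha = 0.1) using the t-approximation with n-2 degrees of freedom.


Step 1: Rank x and y separately (midranks; no ties here).
rank(x): 20->11, 15->7, 16->8, 12->6, 7->4, 3->1, 19->10, 17->9, 4->2, 6->3, 9->5
rank(y): 6->6, 4->4, 9->8, 1->1, 3->3, 10->9, 13->11, 7->7, 2->2, 5->5, 11->10
Step 2: d_i = R_x(i) - R_y(i); compute d_i^2.
  (11-6)^2=25, (7-4)^2=9, (8-8)^2=0, (6-1)^2=25, (4-3)^2=1, (1-9)^2=64, (10-11)^2=1, (9-7)^2=4, (2-2)^2=0, (3-5)^2=4, (5-10)^2=25
sum(d^2) = 158.
Step 3: rho = 1 - 6*158 / (11*(11^2 - 1)) = 1 - 948/1320 = 0.281818.
Step 4: Under H0, t = rho * sqrt((n-2)/(1-rho^2)) = 0.8812 ~ t(9).
Step 5: Two-sided p-value from the t-distribution with 9 df = 0.401145.
Step 6: alpha = 0.1. fail to reject H0.

rho = 0.2818, p = 0.401145, fail to reject H0 at alpha = 0.1.


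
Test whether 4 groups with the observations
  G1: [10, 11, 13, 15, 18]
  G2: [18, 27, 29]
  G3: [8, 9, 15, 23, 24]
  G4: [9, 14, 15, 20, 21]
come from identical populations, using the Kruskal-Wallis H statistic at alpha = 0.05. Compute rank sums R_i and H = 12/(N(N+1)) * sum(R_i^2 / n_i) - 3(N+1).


Step 1: Combine all N = 18 observations and assign midranks.
sorted (value, group, rank): (8,G3,1), (9,G3,2.5), (9,G4,2.5), (10,G1,4), (11,G1,5), (13,G1,6), (14,G4,7), (15,G1,9), (15,G3,9), (15,G4,9), (18,G1,11.5), (18,G2,11.5), (20,G4,13), (21,G4,14), (23,G3,15), (24,G3,16), (27,G2,17), (29,G2,18)
Step 2: Sum ranks within each group.
R_1 = 35.5 (n_1 = 5)
R_2 = 46.5 (n_2 = 3)
R_3 = 43.5 (n_3 = 5)
R_4 = 45.5 (n_4 = 5)
Step 3: H = 12/(N(N+1)) * sum(R_i^2/n_i) - 3(N+1)
     = 12/(18*19) * (35.5^2/5 + 46.5^2/3 + 43.5^2/5 + 45.5^2/5) - 3*19
     = 0.035088 * 1765.3 - 57
     = 4.940351.
Step 4: Ties present; correction factor C = 1 - 36/(18^3 - 18) = 0.993808. Corrected H = 4.940351 / 0.993808 = 4.971132.
Step 5: Under H0, H ~ chi^2(3); p-value = 0.173923.
Step 6: alpha = 0.05. fail to reject H0.

H = 4.9711, df = 3, p = 0.173923, fail to reject H0.


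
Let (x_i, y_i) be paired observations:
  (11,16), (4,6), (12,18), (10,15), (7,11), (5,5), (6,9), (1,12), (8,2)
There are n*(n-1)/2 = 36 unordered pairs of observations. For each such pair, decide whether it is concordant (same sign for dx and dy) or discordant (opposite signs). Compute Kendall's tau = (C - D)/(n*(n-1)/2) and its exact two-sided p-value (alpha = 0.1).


Step 1: Enumerate the 36 unordered pairs (i,j) with i<j and classify each by sign(x_j-x_i) * sign(y_j-y_i).
  (1,2):dx=-7,dy=-10->C; (1,3):dx=+1,dy=+2->C; (1,4):dx=-1,dy=-1->C; (1,5):dx=-4,dy=-5->C
  (1,6):dx=-6,dy=-11->C; (1,7):dx=-5,dy=-7->C; (1,8):dx=-10,dy=-4->C; (1,9):dx=-3,dy=-14->C
  (2,3):dx=+8,dy=+12->C; (2,4):dx=+6,dy=+9->C; (2,5):dx=+3,dy=+5->C; (2,6):dx=+1,dy=-1->D
  (2,7):dx=+2,dy=+3->C; (2,8):dx=-3,dy=+6->D; (2,9):dx=+4,dy=-4->D; (3,4):dx=-2,dy=-3->C
  (3,5):dx=-5,dy=-7->C; (3,6):dx=-7,dy=-13->C; (3,7):dx=-6,dy=-9->C; (3,8):dx=-11,dy=-6->C
  (3,9):dx=-4,dy=-16->C; (4,5):dx=-3,dy=-4->C; (4,6):dx=-5,dy=-10->C; (4,7):dx=-4,dy=-6->C
  (4,8):dx=-9,dy=-3->C; (4,9):dx=-2,dy=-13->C; (5,6):dx=-2,dy=-6->C; (5,7):dx=-1,dy=-2->C
  (5,8):dx=-6,dy=+1->D; (5,9):dx=+1,dy=-9->D; (6,7):dx=+1,dy=+4->C; (6,8):dx=-4,dy=+7->D
  (6,9):dx=+3,dy=-3->D; (7,8):dx=-5,dy=+3->D; (7,9):dx=+2,dy=-7->D; (8,9):dx=+7,dy=-10->D
Step 2: C = 26, D = 10, total pairs = 36.
Step 3: tau = (C - D)/(n(n-1)/2) = (26 - 10)/36 = 0.444444.
Step 4: Exact two-sided p-value (enumerate n! = 362880 permutations of y under H0): p = 0.119439.
Step 5: alpha = 0.1. fail to reject H0.

tau_b = 0.4444 (C=26, D=10), p = 0.119439, fail to reject H0.


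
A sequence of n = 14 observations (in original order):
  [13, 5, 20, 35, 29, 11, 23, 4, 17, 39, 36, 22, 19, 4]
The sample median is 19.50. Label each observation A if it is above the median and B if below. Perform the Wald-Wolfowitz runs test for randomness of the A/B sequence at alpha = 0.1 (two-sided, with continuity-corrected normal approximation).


Step 1: Compute median = 19.50; label A = above, B = below.
Labels in order: BBAAABABBAAABB  (n_A = 7, n_B = 7)
Step 2: Count runs R = 7.
Step 3: Under H0 (random ordering), E[R] = 2*n_A*n_B/(n_A+n_B) + 1 = 2*7*7/14 + 1 = 8.0000.
        Var[R] = 2*n_A*n_B*(2*n_A*n_B - n_A - n_B) / ((n_A+n_B)^2 * (n_A+n_B-1)) = 8232/2548 = 3.2308.
        SD[R] = 1.7974.
Step 4: Continuity-corrected z = (R + 0.5 - E[R]) / SD[R] = (7 + 0.5 - 8.0000) / 1.7974 = -0.2782.
Step 5: Two-sided p-value via normal approximation = 2*(1 - Phi(|z|)) = 0.780879.
Step 6: alpha = 0.1. fail to reject H0.

R = 7, z = -0.2782, p = 0.780879, fail to reject H0.


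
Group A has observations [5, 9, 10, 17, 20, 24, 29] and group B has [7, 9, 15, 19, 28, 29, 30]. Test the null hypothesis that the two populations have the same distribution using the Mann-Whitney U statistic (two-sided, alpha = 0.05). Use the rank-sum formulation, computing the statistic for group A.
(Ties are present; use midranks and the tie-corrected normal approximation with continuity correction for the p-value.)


Step 1: Combine and sort all 14 observations; assign midranks.
sorted (value, group): (5,X), (7,Y), (9,X), (9,Y), (10,X), (15,Y), (17,X), (19,Y), (20,X), (24,X), (28,Y), (29,X), (29,Y), (30,Y)
ranks: 5->1, 7->2, 9->3.5, 9->3.5, 10->5, 15->6, 17->7, 19->8, 20->9, 24->10, 28->11, 29->12.5, 29->12.5, 30->14
Step 2: Rank sum for X: R1 = 1 + 3.5 + 5 + 7 + 9 + 10 + 12.5 = 48.
Step 3: U_X = R1 - n1(n1+1)/2 = 48 - 7*8/2 = 48 - 28 = 20.
       U_Y = n1*n2 - U_X = 49 - 20 = 29.
Step 4: Ties are present, so use the tie-corrected normal approximation (with continuity correction) for the p-value.
Step 5: p-value = 0.608491; compare to alpha = 0.05. fail to reject H0.

U_X = 20, p = 0.608491, fail to reject H0 at alpha = 0.05.


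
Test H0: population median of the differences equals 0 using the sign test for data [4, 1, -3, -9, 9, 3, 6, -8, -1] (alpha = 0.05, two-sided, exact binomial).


Step 1: Discard zero differences. Original n = 9; n_eff = number of nonzero differences = 9.
Nonzero differences (with sign): +4, +1, -3, -9, +9, +3, +6, -8, -1
Step 2: Count signs: positive = 5, negative = 4.
Step 3: Under H0: P(positive) = 0.5, so the number of positives S ~ Bin(9, 0.5).
Step 4: Two-sided exact p-value = sum of Bin(9,0.5) probabilities at or below the observed probability = 1.000000.
Step 5: alpha = 0.05. fail to reject H0.

n_eff = 9, pos = 5, neg = 4, p = 1.000000, fail to reject H0.


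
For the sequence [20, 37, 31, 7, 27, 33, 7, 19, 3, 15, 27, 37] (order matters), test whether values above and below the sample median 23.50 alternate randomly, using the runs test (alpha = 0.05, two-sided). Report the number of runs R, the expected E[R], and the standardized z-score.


Step 1: Compute median = 23.50; label A = above, B = below.
Labels in order: BAABAABBBBAA  (n_A = 6, n_B = 6)
Step 2: Count runs R = 6.
Step 3: Under H0 (random ordering), E[R] = 2*n_A*n_B/(n_A+n_B) + 1 = 2*6*6/12 + 1 = 7.0000.
        Var[R] = 2*n_A*n_B*(2*n_A*n_B - n_A - n_B) / ((n_A+n_B)^2 * (n_A+n_B-1)) = 4320/1584 = 2.7273.
        SD[R] = 1.6514.
Step 4: Continuity-corrected z = (R + 0.5 - E[R]) / SD[R] = (6 + 0.5 - 7.0000) / 1.6514 = -0.3028.
Step 5: Two-sided p-value via normal approximation = 2*(1 - Phi(|z|)) = 0.762069.
Step 6: alpha = 0.05. fail to reject H0.

R = 6, z = -0.3028, p = 0.762069, fail to reject H0.


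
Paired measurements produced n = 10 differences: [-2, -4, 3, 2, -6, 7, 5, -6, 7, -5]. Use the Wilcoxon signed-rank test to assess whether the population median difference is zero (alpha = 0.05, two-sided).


Step 1: Drop any zero differences (none here) and take |d_i|.
|d| = [2, 4, 3, 2, 6, 7, 5, 6, 7, 5]
Step 2: Midrank |d_i| (ties get averaged ranks).
ranks: |2|->1.5, |4|->4, |3|->3, |2|->1.5, |6|->7.5, |7|->9.5, |5|->5.5, |6|->7.5, |7|->9.5, |5|->5.5
Step 3: Attach original signs; sum ranks with positive sign and with negative sign.
W+ = 3 + 1.5 + 9.5 + 5.5 + 9.5 = 29
W- = 1.5 + 4 + 7.5 + 7.5 + 5.5 = 26
(Check: W+ + W- = 55 should equal n(n+1)/2 = 55.)
Step 4: Test statistic W = min(W+, W-) = 26.
Step 5: Ties in |d|, so use the tie-corrected normal approximation.
        E[W] = n(n+1)/4 = 10*11/4 = 27.5.
        Tie groups: |d|=2 (t=2), |d|=5 (t=2), |d|=6 (t=2), |d|=7 (t=2); sum(t^3 - t) = 24.
        Var[W] = n(n+1)(2n+1)/24 - sum(t^3-t)/48 = 2310/24 - 24/48 = 95.75.
        z = (W - E[W]) / sqrt(Var[W]) = (26 - 27.5) / 9.7852 = -0.1533.
        Two-sided p = 2*Phi(z) = 0.878167.
Step 6: alpha = 0.05. fail to reject H0.

W+ = 29, W- = 26, W = min = 26, p = 0.878167, fail to reject H0.


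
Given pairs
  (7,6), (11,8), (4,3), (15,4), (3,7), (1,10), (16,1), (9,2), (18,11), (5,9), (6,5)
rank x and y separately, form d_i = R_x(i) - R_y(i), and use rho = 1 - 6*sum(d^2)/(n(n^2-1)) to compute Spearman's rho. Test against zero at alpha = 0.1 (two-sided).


Step 1: Rank x and y separately (midranks; no ties here).
rank(x): 7->6, 11->8, 4->3, 15->9, 3->2, 1->1, 16->10, 9->7, 18->11, 5->4, 6->5
rank(y): 6->6, 8->8, 3->3, 4->4, 7->7, 10->10, 1->1, 2->2, 11->11, 9->9, 5->5
Step 2: d_i = R_x(i) - R_y(i); compute d_i^2.
  (6-6)^2=0, (8-8)^2=0, (3-3)^2=0, (9-4)^2=25, (2-7)^2=25, (1-10)^2=81, (10-1)^2=81, (7-2)^2=25, (11-11)^2=0, (4-9)^2=25, (5-5)^2=0
sum(d^2) = 262.
Step 3: rho = 1 - 6*262 / (11*(11^2 - 1)) = 1 - 1572/1320 = -0.190909.
Step 4: Under H0, t = rho * sqrt((n-2)/(1-rho^2)) = -0.5835 ~ t(9).
Step 5: Two-sided p-value from the t-distribution with 9 df = 0.573913.
Step 6: alpha = 0.1. fail to reject H0.

rho = -0.1909, p = 0.573913, fail to reject H0 at alpha = 0.1.


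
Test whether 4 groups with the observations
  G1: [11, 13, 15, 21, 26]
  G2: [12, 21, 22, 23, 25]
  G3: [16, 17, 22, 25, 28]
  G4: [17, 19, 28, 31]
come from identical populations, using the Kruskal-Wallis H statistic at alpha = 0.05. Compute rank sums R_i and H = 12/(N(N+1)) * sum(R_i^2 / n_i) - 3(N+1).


Step 1: Combine all N = 19 observations and assign midranks.
sorted (value, group, rank): (11,G1,1), (12,G2,2), (13,G1,3), (15,G1,4), (16,G3,5), (17,G3,6.5), (17,G4,6.5), (19,G4,8), (21,G1,9.5), (21,G2,9.5), (22,G2,11.5), (22,G3,11.5), (23,G2,13), (25,G2,14.5), (25,G3,14.5), (26,G1,16), (28,G3,17.5), (28,G4,17.5), (31,G4,19)
Step 2: Sum ranks within each group.
R_1 = 33.5 (n_1 = 5)
R_2 = 50.5 (n_2 = 5)
R_3 = 55 (n_3 = 5)
R_4 = 51 (n_4 = 4)
Step 3: H = 12/(N(N+1)) * sum(R_i^2/n_i) - 3(N+1)
     = 12/(19*20) * (33.5^2/5 + 50.5^2/5 + 55^2/5 + 51^2/4) - 3*20
     = 0.031579 * 1989.75 - 60
     = 2.834211.
Step 4: Ties present; correction factor C = 1 - 30/(19^3 - 19) = 0.995614. Corrected H = 2.834211 / 0.995614 = 2.846696.
Step 5: Under H0, H ~ chi^2(3); p-value = 0.415870.
Step 6: alpha = 0.05. fail to reject H0.

H = 2.8467, df = 3, p = 0.415870, fail to reject H0.


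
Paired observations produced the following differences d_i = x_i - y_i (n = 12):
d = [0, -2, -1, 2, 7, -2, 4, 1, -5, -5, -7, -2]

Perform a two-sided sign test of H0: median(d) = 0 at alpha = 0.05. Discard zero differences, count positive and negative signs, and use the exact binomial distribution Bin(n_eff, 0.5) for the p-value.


Step 1: Discard zero differences. Original n = 12; n_eff = number of nonzero differences = 11.
Nonzero differences (with sign): -2, -1, +2, +7, -2, +4, +1, -5, -5, -7, -2
Step 2: Count signs: positive = 4, negative = 7.
Step 3: Under H0: P(positive) = 0.5, so the number of positives S ~ Bin(11, 0.5).
Step 4: Two-sided exact p-value = sum of Bin(11,0.5) probabilities at or below the observed probability = 0.548828.
Step 5: alpha = 0.05. fail to reject H0.

n_eff = 11, pos = 4, neg = 7, p = 0.548828, fail to reject H0.


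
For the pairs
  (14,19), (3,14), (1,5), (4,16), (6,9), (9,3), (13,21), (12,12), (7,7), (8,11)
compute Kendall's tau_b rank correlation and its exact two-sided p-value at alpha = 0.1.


Step 1: Enumerate the 45 unordered pairs (i,j) with i<j and classify each by sign(x_j-x_i) * sign(y_j-y_i).
  (1,2):dx=-11,dy=-5->C; (1,3):dx=-13,dy=-14->C; (1,4):dx=-10,dy=-3->C; (1,5):dx=-8,dy=-10->C
  (1,6):dx=-5,dy=-16->C; (1,7):dx=-1,dy=+2->D; (1,8):dx=-2,dy=-7->C; (1,9):dx=-7,dy=-12->C
  (1,10):dx=-6,dy=-8->C; (2,3):dx=-2,dy=-9->C; (2,4):dx=+1,dy=+2->C; (2,5):dx=+3,dy=-5->D
  (2,6):dx=+6,dy=-11->D; (2,7):dx=+10,dy=+7->C; (2,8):dx=+9,dy=-2->D; (2,9):dx=+4,dy=-7->D
  (2,10):dx=+5,dy=-3->D; (3,4):dx=+3,dy=+11->C; (3,5):dx=+5,dy=+4->C; (3,6):dx=+8,dy=-2->D
  (3,7):dx=+12,dy=+16->C; (3,8):dx=+11,dy=+7->C; (3,9):dx=+6,dy=+2->C; (3,10):dx=+7,dy=+6->C
  (4,5):dx=+2,dy=-7->D; (4,6):dx=+5,dy=-13->D; (4,7):dx=+9,dy=+5->C; (4,8):dx=+8,dy=-4->D
  (4,9):dx=+3,dy=-9->D; (4,10):dx=+4,dy=-5->D; (5,6):dx=+3,dy=-6->D; (5,7):dx=+7,dy=+12->C
  (5,8):dx=+6,dy=+3->C; (5,9):dx=+1,dy=-2->D; (5,10):dx=+2,dy=+2->C; (6,7):dx=+4,dy=+18->C
  (6,8):dx=+3,dy=+9->C; (6,9):dx=-2,dy=+4->D; (6,10):dx=-1,dy=+8->D; (7,8):dx=-1,dy=-9->C
  (7,9):dx=-6,dy=-14->C; (7,10):dx=-5,dy=-10->C; (8,9):dx=-5,dy=-5->C; (8,10):dx=-4,dy=-1->C
  (9,10):dx=+1,dy=+4->C
Step 2: C = 29, D = 16, total pairs = 45.
Step 3: tau = (C - D)/(n(n-1)/2) = (29 - 16)/45 = 0.288889.
Step 4: Exact two-sided p-value (enumerate n! = 3628800 permutations of y under H0): p = 0.291248.
Step 5: alpha = 0.1. fail to reject H0.

tau_b = 0.2889 (C=29, D=16), p = 0.291248, fail to reject H0.


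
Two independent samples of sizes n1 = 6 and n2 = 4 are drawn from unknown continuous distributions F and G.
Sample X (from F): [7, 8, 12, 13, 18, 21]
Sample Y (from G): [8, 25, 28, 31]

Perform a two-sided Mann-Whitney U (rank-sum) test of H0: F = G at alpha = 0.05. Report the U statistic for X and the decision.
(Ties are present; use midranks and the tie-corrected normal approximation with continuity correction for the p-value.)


Step 1: Combine and sort all 10 observations; assign midranks.
sorted (value, group): (7,X), (8,X), (8,Y), (12,X), (13,X), (18,X), (21,X), (25,Y), (28,Y), (31,Y)
ranks: 7->1, 8->2.5, 8->2.5, 12->4, 13->5, 18->6, 21->7, 25->8, 28->9, 31->10
Step 2: Rank sum for X: R1 = 1 + 2.5 + 4 + 5 + 6 + 7 = 25.5.
Step 3: U_X = R1 - n1(n1+1)/2 = 25.5 - 6*7/2 = 25.5 - 21 = 4.5.
       U_Y = n1*n2 - U_X = 24 - 4.5 = 19.5.
Step 4: Ties are present, so use the tie-corrected normal approximation (with continuity correction) for the p-value.
Step 5: p-value = 0.134407; compare to alpha = 0.05. fail to reject H0.

U_X = 4.5, p = 0.134407, fail to reject H0 at alpha = 0.05.


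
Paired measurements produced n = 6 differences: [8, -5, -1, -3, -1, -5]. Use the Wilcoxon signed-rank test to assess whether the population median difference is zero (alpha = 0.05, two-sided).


Step 1: Drop any zero differences (none here) and take |d_i|.
|d| = [8, 5, 1, 3, 1, 5]
Step 2: Midrank |d_i| (ties get averaged ranks).
ranks: |8|->6, |5|->4.5, |1|->1.5, |3|->3, |1|->1.5, |5|->4.5
Step 3: Attach original signs; sum ranks with positive sign and with negative sign.
W+ = 6 = 6
W- = 4.5 + 1.5 + 3 + 1.5 + 4.5 = 15
(Check: W+ + W- = 21 should equal n(n+1)/2 = 21.)
Step 4: Test statistic W = min(W+, W-) = 6.
Step 5: Ties in |d|, so use the tie-corrected normal approximation.
        E[W] = n(n+1)/4 = 6*7/4 = 10.5.
        Tie groups: |d|=1 (t=2), |d|=5 (t=2); sum(t^3 - t) = 12.
        Var[W] = n(n+1)(2n+1)/24 - sum(t^3-t)/48 = 546/24 - 12/48 = 22.5.
        z = (W - E[W]) / sqrt(Var[W]) = (6 - 10.5) / 4.7434 = -0.9487.
        Two-sided p = 2*Phi(z) = 0.342782.
Step 6: alpha = 0.05. fail to reject H0.

W+ = 6, W- = 15, W = min = 6, p = 0.342782, fail to reject H0.


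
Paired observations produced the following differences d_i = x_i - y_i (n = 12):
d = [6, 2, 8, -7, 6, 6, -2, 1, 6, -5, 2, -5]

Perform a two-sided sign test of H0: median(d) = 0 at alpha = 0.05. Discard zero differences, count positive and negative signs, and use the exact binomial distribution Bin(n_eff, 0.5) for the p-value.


Step 1: Discard zero differences. Original n = 12; n_eff = number of nonzero differences = 12.
Nonzero differences (with sign): +6, +2, +8, -7, +6, +6, -2, +1, +6, -5, +2, -5
Step 2: Count signs: positive = 8, negative = 4.
Step 3: Under H0: P(positive) = 0.5, so the number of positives S ~ Bin(12, 0.5).
Step 4: Two-sided exact p-value = sum of Bin(12,0.5) probabilities at or below the observed probability = 0.387695.
Step 5: alpha = 0.05. fail to reject H0.

n_eff = 12, pos = 8, neg = 4, p = 0.387695, fail to reject H0.


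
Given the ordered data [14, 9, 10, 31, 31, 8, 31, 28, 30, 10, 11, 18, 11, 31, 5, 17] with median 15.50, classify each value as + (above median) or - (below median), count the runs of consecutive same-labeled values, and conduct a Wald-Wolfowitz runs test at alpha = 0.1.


Step 1: Compute median = 15.50; label A = above, B = below.
Labels in order: BBBAABAAABBABABA  (n_A = 8, n_B = 8)
Step 2: Count runs R = 10.
Step 3: Under H0 (random ordering), E[R] = 2*n_A*n_B/(n_A+n_B) + 1 = 2*8*8/16 + 1 = 9.0000.
        Var[R] = 2*n_A*n_B*(2*n_A*n_B - n_A - n_B) / ((n_A+n_B)^2 * (n_A+n_B-1)) = 14336/3840 = 3.7333.
        SD[R] = 1.9322.
Step 4: Continuity-corrected z = (R - 0.5 - E[R]) / SD[R] = (10 - 0.5 - 9.0000) / 1.9322 = 0.2588.
Step 5: Two-sided p-value via normal approximation = 2*(1 - Phi(|z|)) = 0.795809.
Step 6: alpha = 0.1. fail to reject H0.

R = 10, z = 0.2588, p = 0.795809, fail to reject H0.


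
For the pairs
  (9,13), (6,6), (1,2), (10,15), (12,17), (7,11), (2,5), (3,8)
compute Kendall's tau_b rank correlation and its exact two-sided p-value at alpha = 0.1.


Step 1: Enumerate the 28 unordered pairs (i,j) with i<j and classify each by sign(x_j-x_i) * sign(y_j-y_i).
  (1,2):dx=-3,dy=-7->C; (1,3):dx=-8,dy=-11->C; (1,4):dx=+1,dy=+2->C; (1,5):dx=+3,dy=+4->C
  (1,6):dx=-2,dy=-2->C; (1,7):dx=-7,dy=-8->C; (1,8):dx=-6,dy=-5->C; (2,3):dx=-5,dy=-4->C
  (2,4):dx=+4,dy=+9->C; (2,5):dx=+6,dy=+11->C; (2,6):dx=+1,dy=+5->C; (2,7):dx=-4,dy=-1->C
  (2,8):dx=-3,dy=+2->D; (3,4):dx=+9,dy=+13->C; (3,5):dx=+11,dy=+15->C; (3,6):dx=+6,dy=+9->C
  (3,7):dx=+1,dy=+3->C; (3,8):dx=+2,dy=+6->C; (4,5):dx=+2,dy=+2->C; (4,6):dx=-3,dy=-4->C
  (4,7):dx=-8,dy=-10->C; (4,8):dx=-7,dy=-7->C; (5,6):dx=-5,dy=-6->C; (5,7):dx=-10,dy=-12->C
  (5,8):dx=-9,dy=-9->C; (6,7):dx=-5,dy=-6->C; (6,8):dx=-4,dy=-3->C; (7,8):dx=+1,dy=+3->C
Step 2: C = 27, D = 1, total pairs = 28.
Step 3: tau = (C - D)/(n(n-1)/2) = (27 - 1)/28 = 0.928571.
Step 4: Exact two-sided p-value (enumerate n! = 40320 permutations of y under H0): p = 0.000397.
Step 5: alpha = 0.1. reject H0.

tau_b = 0.9286 (C=27, D=1), p = 0.000397, reject H0.


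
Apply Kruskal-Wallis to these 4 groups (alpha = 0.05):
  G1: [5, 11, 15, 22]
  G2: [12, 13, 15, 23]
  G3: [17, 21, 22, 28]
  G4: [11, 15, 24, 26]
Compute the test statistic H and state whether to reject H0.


Step 1: Combine all N = 16 observations and assign midranks.
sorted (value, group, rank): (5,G1,1), (11,G1,2.5), (11,G4,2.5), (12,G2,4), (13,G2,5), (15,G1,7), (15,G2,7), (15,G4,7), (17,G3,9), (21,G3,10), (22,G1,11.5), (22,G3,11.5), (23,G2,13), (24,G4,14), (26,G4,15), (28,G3,16)
Step 2: Sum ranks within each group.
R_1 = 22 (n_1 = 4)
R_2 = 29 (n_2 = 4)
R_3 = 46.5 (n_3 = 4)
R_4 = 38.5 (n_4 = 4)
Step 3: H = 12/(N(N+1)) * sum(R_i^2/n_i) - 3(N+1)
     = 12/(16*17) * (22^2/4 + 29^2/4 + 46.5^2/4 + 38.5^2/4) - 3*17
     = 0.044118 * 1242.38 - 51
     = 3.810662.
Step 4: Ties present; correction factor C = 1 - 36/(16^3 - 16) = 0.991176. Corrected H = 3.810662 / 0.991176 = 3.844585.
Step 5: Under H0, H ~ chi^2(3); p-value = 0.278743.
Step 6: alpha = 0.05. fail to reject H0.

H = 3.8446, df = 3, p = 0.278743, fail to reject H0.


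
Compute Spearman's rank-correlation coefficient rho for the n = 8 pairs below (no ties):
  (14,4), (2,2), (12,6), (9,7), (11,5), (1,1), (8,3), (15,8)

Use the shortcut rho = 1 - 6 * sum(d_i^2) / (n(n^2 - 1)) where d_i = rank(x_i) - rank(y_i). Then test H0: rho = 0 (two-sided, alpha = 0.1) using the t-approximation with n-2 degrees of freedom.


Step 1: Rank x and y separately (midranks; no ties here).
rank(x): 14->7, 2->2, 12->6, 9->4, 11->5, 1->1, 8->3, 15->8
rank(y): 4->4, 2->2, 6->6, 7->7, 5->5, 1->1, 3->3, 8->8
Step 2: d_i = R_x(i) - R_y(i); compute d_i^2.
  (7-4)^2=9, (2-2)^2=0, (6-6)^2=0, (4-7)^2=9, (5-5)^2=0, (1-1)^2=0, (3-3)^2=0, (8-8)^2=0
sum(d^2) = 18.
Step 3: rho = 1 - 6*18 / (8*(8^2 - 1)) = 1 - 108/504 = 0.785714.
Step 4: Under H0, t = rho * sqrt((n-2)/(1-rho^2)) = 3.1113 ~ t(6).
Step 5: Two-sided p-value from the t-distribution with 6 df = 0.020815.
Step 6: alpha = 0.1. reject H0.

rho = 0.7857, p = 0.020815, reject H0 at alpha = 0.1.


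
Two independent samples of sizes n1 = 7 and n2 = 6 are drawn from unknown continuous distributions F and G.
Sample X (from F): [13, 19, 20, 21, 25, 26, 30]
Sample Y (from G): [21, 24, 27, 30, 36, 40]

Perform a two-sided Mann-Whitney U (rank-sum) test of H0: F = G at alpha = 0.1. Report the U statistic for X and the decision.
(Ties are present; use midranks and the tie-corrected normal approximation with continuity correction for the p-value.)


Step 1: Combine and sort all 13 observations; assign midranks.
sorted (value, group): (13,X), (19,X), (20,X), (21,X), (21,Y), (24,Y), (25,X), (26,X), (27,Y), (30,X), (30,Y), (36,Y), (40,Y)
ranks: 13->1, 19->2, 20->3, 21->4.5, 21->4.5, 24->6, 25->7, 26->8, 27->9, 30->10.5, 30->10.5, 36->12, 40->13
Step 2: Rank sum for X: R1 = 1 + 2 + 3 + 4.5 + 7 + 8 + 10.5 = 36.
Step 3: U_X = R1 - n1(n1+1)/2 = 36 - 7*8/2 = 36 - 28 = 8.
       U_Y = n1*n2 - U_X = 42 - 8 = 34.
Step 4: Ties are present, so use the tie-corrected normal approximation (with continuity correction) for the p-value.
Step 5: p-value = 0.073351; compare to alpha = 0.1. reject H0.

U_X = 8, p = 0.073351, reject H0 at alpha = 0.1.


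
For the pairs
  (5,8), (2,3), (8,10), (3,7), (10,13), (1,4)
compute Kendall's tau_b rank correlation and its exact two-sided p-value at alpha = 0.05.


Step 1: Enumerate the 15 unordered pairs (i,j) with i<j and classify each by sign(x_j-x_i) * sign(y_j-y_i).
  (1,2):dx=-3,dy=-5->C; (1,3):dx=+3,dy=+2->C; (1,4):dx=-2,dy=-1->C; (1,5):dx=+5,dy=+5->C
  (1,6):dx=-4,dy=-4->C; (2,3):dx=+6,dy=+7->C; (2,4):dx=+1,dy=+4->C; (2,5):dx=+8,dy=+10->C
  (2,6):dx=-1,dy=+1->D; (3,4):dx=-5,dy=-3->C; (3,5):dx=+2,dy=+3->C; (3,6):dx=-7,dy=-6->C
  (4,5):dx=+7,dy=+6->C; (4,6):dx=-2,dy=-3->C; (5,6):dx=-9,dy=-9->C
Step 2: C = 14, D = 1, total pairs = 15.
Step 3: tau = (C - D)/(n(n-1)/2) = (14 - 1)/15 = 0.866667.
Step 4: Exact two-sided p-value (enumerate n! = 720 permutations of y under H0): p = 0.016667.
Step 5: alpha = 0.05. reject H0.

tau_b = 0.8667 (C=14, D=1), p = 0.016667, reject H0.


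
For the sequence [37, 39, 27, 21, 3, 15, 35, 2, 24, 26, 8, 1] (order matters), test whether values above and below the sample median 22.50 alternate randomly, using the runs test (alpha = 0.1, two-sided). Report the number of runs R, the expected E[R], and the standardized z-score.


Step 1: Compute median = 22.50; label A = above, B = below.
Labels in order: AAABBBABAABB  (n_A = 6, n_B = 6)
Step 2: Count runs R = 6.
Step 3: Under H0 (random ordering), E[R] = 2*n_A*n_B/(n_A+n_B) + 1 = 2*6*6/12 + 1 = 7.0000.
        Var[R] = 2*n_A*n_B*(2*n_A*n_B - n_A - n_B) / ((n_A+n_B)^2 * (n_A+n_B-1)) = 4320/1584 = 2.7273.
        SD[R] = 1.6514.
Step 4: Continuity-corrected z = (R + 0.5 - E[R]) / SD[R] = (6 + 0.5 - 7.0000) / 1.6514 = -0.3028.
Step 5: Two-sided p-value via normal approximation = 2*(1 - Phi(|z|)) = 0.762069.
Step 6: alpha = 0.1. fail to reject H0.

R = 6, z = -0.3028, p = 0.762069, fail to reject H0.


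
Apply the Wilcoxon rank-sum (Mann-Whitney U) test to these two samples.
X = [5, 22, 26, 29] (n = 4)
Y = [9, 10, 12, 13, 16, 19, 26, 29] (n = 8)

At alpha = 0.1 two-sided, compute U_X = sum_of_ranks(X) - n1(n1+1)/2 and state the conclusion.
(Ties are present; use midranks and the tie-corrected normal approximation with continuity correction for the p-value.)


Step 1: Combine and sort all 12 observations; assign midranks.
sorted (value, group): (5,X), (9,Y), (10,Y), (12,Y), (13,Y), (16,Y), (19,Y), (22,X), (26,X), (26,Y), (29,X), (29,Y)
ranks: 5->1, 9->2, 10->3, 12->4, 13->5, 16->6, 19->7, 22->8, 26->9.5, 26->9.5, 29->11.5, 29->11.5
Step 2: Rank sum for X: R1 = 1 + 8 + 9.5 + 11.5 = 30.
Step 3: U_X = R1 - n1(n1+1)/2 = 30 - 4*5/2 = 30 - 10 = 20.
       U_Y = n1*n2 - U_X = 32 - 20 = 12.
Step 4: Ties are present, so use the tie-corrected normal approximation (with continuity correction) for the p-value.
Step 5: p-value = 0.550818; compare to alpha = 0.1. fail to reject H0.

U_X = 20, p = 0.550818, fail to reject H0 at alpha = 0.1.


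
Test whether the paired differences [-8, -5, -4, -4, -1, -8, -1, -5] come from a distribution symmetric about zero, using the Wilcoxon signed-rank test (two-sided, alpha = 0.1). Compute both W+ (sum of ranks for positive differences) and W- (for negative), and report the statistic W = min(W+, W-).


Step 1: Drop any zero differences (none here) and take |d_i|.
|d| = [8, 5, 4, 4, 1, 8, 1, 5]
Step 2: Midrank |d_i| (ties get averaged ranks).
ranks: |8|->7.5, |5|->5.5, |4|->3.5, |4|->3.5, |1|->1.5, |8|->7.5, |1|->1.5, |5|->5.5
Step 3: Attach original signs; sum ranks with positive sign and with negative sign.
W+ = 0 = 0
W- = 7.5 + 5.5 + 3.5 + 3.5 + 1.5 + 7.5 + 1.5 + 5.5 = 36
(Check: W+ + W- = 36 should equal n(n+1)/2 = 36.)
Step 4: Test statistic W = min(W+, W-) = 0.
Step 5: Ties in |d|, so use the tie-corrected normal approximation.
        E[W] = n(n+1)/4 = 8*9/4 = 18.
        Tie groups: |d|=1 (t=2), |d|=4 (t=2), |d|=5 (t=2), |d|=8 (t=2); sum(t^3 - t) = 24.
        Var[W] = n(n+1)(2n+1)/24 - sum(t^3-t)/48 = 1224/24 - 24/48 = 50.5.
        z = (W - E[W]) / sqrt(Var[W]) = (0 - 18) / 7.1063 = -2.5330.
        Two-sided p = 2*Phi(z) = 0.011311.
Step 6: alpha = 0.1. reject H0.

W+ = 0, W- = 36, W = min = 0, p = 0.011311, reject H0.


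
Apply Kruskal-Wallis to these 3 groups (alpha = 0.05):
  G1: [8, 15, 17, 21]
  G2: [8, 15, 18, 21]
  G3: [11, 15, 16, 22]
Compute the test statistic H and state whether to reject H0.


Step 1: Combine all N = 12 observations and assign midranks.
sorted (value, group, rank): (8,G1,1.5), (8,G2,1.5), (11,G3,3), (15,G1,5), (15,G2,5), (15,G3,5), (16,G3,7), (17,G1,8), (18,G2,9), (21,G1,10.5), (21,G2,10.5), (22,G3,12)
Step 2: Sum ranks within each group.
R_1 = 25 (n_1 = 4)
R_2 = 26 (n_2 = 4)
R_3 = 27 (n_3 = 4)
Step 3: H = 12/(N(N+1)) * sum(R_i^2/n_i) - 3(N+1)
     = 12/(12*13) * (25^2/4 + 26^2/4 + 27^2/4) - 3*13
     = 0.076923 * 507.5 - 39
     = 0.038462.
Step 4: Ties present; correction factor C = 1 - 36/(12^3 - 12) = 0.979021. Corrected H = 0.038462 / 0.979021 = 0.039286.
Step 5: Under H0, H ~ chi^2(2); p-value = 0.980549.
Step 6: alpha = 0.05. fail to reject H0.

H = 0.0393, df = 2, p = 0.980549, fail to reject H0.


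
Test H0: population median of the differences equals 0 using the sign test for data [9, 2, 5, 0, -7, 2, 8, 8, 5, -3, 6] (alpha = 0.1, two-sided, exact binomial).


Step 1: Discard zero differences. Original n = 11; n_eff = number of nonzero differences = 10.
Nonzero differences (with sign): +9, +2, +5, -7, +2, +8, +8, +5, -3, +6
Step 2: Count signs: positive = 8, negative = 2.
Step 3: Under H0: P(positive) = 0.5, so the number of positives S ~ Bin(10, 0.5).
Step 4: Two-sided exact p-value = sum of Bin(10,0.5) probabilities at or below the observed probability = 0.109375.
Step 5: alpha = 0.1. fail to reject H0.

n_eff = 10, pos = 8, neg = 2, p = 0.109375, fail to reject H0.


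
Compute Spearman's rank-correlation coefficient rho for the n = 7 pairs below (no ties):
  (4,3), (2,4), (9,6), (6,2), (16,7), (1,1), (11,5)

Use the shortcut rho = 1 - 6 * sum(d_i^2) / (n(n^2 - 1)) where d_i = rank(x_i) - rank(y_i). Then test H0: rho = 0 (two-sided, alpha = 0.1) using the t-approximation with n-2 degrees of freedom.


Step 1: Rank x and y separately (midranks; no ties here).
rank(x): 4->3, 2->2, 9->5, 6->4, 16->7, 1->1, 11->6
rank(y): 3->3, 4->4, 6->6, 2->2, 7->7, 1->1, 5->5
Step 2: d_i = R_x(i) - R_y(i); compute d_i^2.
  (3-3)^2=0, (2-4)^2=4, (5-6)^2=1, (4-2)^2=4, (7-7)^2=0, (1-1)^2=0, (6-5)^2=1
sum(d^2) = 10.
Step 3: rho = 1 - 6*10 / (7*(7^2 - 1)) = 1 - 60/336 = 0.821429.
Step 4: Under H0, t = rho * sqrt((n-2)/(1-rho^2)) = 3.2206 ~ t(5).
Step 5: Two-sided p-value from the t-distribution with 5 df = 0.023449.
Step 6: alpha = 0.1. reject H0.

rho = 0.8214, p = 0.023449, reject H0 at alpha = 0.1.


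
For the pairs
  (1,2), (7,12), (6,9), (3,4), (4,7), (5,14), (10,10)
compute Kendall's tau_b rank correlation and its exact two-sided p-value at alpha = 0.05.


Step 1: Enumerate the 21 unordered pairs (i,j) with i<j and classify each by sign(x_j-x_i) * sign(y_j-y_i).
  (1,2):dx=+6,dy=+10->C; (1,3):dx=+5,dy=+7->C; (1,4):dx=+2,dy=+2->C; (1,5):dx=+3,dy=+5->C
  (1,6):dx=+4,dy=+12->C; (1,7):dx=+9,dy=+8->C; (2,3):dx=-1,dy=-3->C; (2,4):dx=-4,dy=-8->C
  (2,5):dx=-3,dy=-5->C; (2,6):dx=-2,dy=+2->D; (2,7):dx=+3,dy=-2->D; (3,4):dx=-3,dy=-5->C
  (3,5):dx=-2,dy=-2->C; (3,6):dx=-1,dy=+5->D; (3,7):dx=+4,dy=+1->C; (4,5):dx=+1,dy=+3->C
  (4,6):dx=+2,dy=+10->C; (4,7):dx=+7,dy=+6->C; (5,6):dx=+1,dy=+7->C; (5,7):dx=+6,dy=+3->C
  (6,7):dx=+5,dy=-4->D
Step 2: C = 17, D = 4, total pairs = 21.
Step 3: tau = (C - D)/(n(n-1)/2) = (17 - 4)/21 = 0.619048.
Step 4: Exact two-sided p-value (enumerate n! = 5040 permutations of y under H0): p = 0.069048.
Step 5: alpha = 0.05. fail to reject H0.

tau_b = 0.6190 (C=17, D=4), p = 0.069048, fail to reject H0.


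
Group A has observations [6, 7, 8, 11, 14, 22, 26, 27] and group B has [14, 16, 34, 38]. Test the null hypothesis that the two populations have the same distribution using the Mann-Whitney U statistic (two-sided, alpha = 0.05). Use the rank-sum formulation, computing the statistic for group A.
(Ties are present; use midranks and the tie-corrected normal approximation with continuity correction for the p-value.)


Step 1: Combine and sort all 12 observations; assign midranks.
sorted (value, group): (6,X), (7,X), (8,X), (11,X), (14,X), (14,Y), (16,Y), (22,X), (26,X), (27,X), (34,Y), (38,Y)
ranks: 6->1, 7->2, 8->3, 11->4, 14->5.5, 14->5.5, 16->7, 22->8, 26->9, 27->10, 34->11, 38->12
Step 2: Rank sum for X: R1 = 1 + 2 + 3 + 4 + 5.5 + 8 + 9 + 10 = 42.5.
Step 3: U_X = R1 - n1(n1+1)/2 = 42.5 - 8*9/2 = 42.5 - 36 = 6.5.
       U_Y = n1*n2 - U_X = 32 - 6.5 = 25.5.
Step 4: Ties are present, so use the tie-corrected normal approximation (with continuity correction) for the p-value.
Step 5: p-value = 0.125707; compare to alpha = 0.05. fail to reject H0.

U_X = 6.5, p = 0.125707, fail to reject H0 at alpha = 0.05.


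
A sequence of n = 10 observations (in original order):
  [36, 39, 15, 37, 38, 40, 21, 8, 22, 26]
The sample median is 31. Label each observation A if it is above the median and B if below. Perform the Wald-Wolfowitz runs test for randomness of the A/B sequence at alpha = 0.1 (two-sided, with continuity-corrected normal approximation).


Step 1: Compute median = 31; label A = above, B = below.
Labels in order: AABAAABBBB  (n_A = 5, n_B = 5)
Step 2: Count runs R = 4.
Step 3: Under H0 (random ordering), E[R] = 2*n_A*n_B/(n_A+n_B) + 1 = 2*5*5/10 + 1 = 6.0000.
        Var[R] = 2*n_A*n_B*(2*n_A*n_B - n_A - n_B) / ((n_A+n_B)^2 * (n_A+n_B-1)) = 2000/900 = 2.2222.
        SD[R] = 1.4907.
Step 4: Continuity-corrected z = (R + 0.5 - E[R]) / SD[R] = (4 + 0.5 - 6.0000) / 1.4907 = -1.0062.
Step 5: Two-sided p-value via normal approximation = 2*(1 - Phi(|z|)) = 0.314305.
Step 6: alpha = 0.1. fail to reject H0.

R = 4, z = -1.0062, p = 0.314305, fail to reject H0.


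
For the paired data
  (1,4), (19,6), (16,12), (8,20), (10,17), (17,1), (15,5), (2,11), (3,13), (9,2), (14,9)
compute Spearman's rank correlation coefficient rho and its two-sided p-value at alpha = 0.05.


Step 1: Rank x and y separately (midranks; no ties here).
rank(x): 1->1, 19->11, 16->9, 8->4, 10->6, 17->10, 15->8, 2->2, 3->3, 9->5, 14->7
rank(y): 4->3, 6->5, 12->8, 20->11, 17->10, 1->1, 5->4, 11->7, 13->9, 2->2, 9->6
Step 2: d_i = R_x(i) - R_y(i); compute d_i^2.
  (1-3)^2=4, (11-5)^2=36, (9-8)^2=1, (4-11)^2=49, (6-10)^2=16, (10-1)^2=81, (8-4)^2=16, (2-7)^2=25, (3-9)^2=36, (5-2)^2=9, (7-6)^2=1
sum(d^2) = 274.
Step 3: rho = 1 - 6*274 / (11*(11^2 - 1)) = 1 - 1644/1320 = -0.245455.
Step 4: Under H0, t = rho * sqrt((n-2)/(1-rho^2)) = -0.7596 ~ t(9).
Step 5: Two-sided p-value from the t-distribution with 9 df = 0.466922.
Step 6: alpha = 0.05. fail to reject H0.

rho = -0.2455, p = 0.466922, fail to reject H0 at alpha = 0.05.


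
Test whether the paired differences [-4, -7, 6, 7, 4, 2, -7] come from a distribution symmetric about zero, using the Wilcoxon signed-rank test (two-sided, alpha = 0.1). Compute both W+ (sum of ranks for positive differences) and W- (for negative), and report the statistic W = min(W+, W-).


Step 1: Drop any zero differences (none here) and take |d_i|.
|d| = [4, 7, 6, 7, 4, 2, 7]
Step 2: Midrank |d_i| (ties get averaged ranks).
ranks: |4|->2.5, |7|->6, |6|->4, |7|->6, |4|->2.5, |2|->1, |7|->6
Step 3: Attach original signs; sum ranks with positive sign and with negative sign.
W+ = 4 + 6 + 2.5 + 1 = 13.5
W- = 2.5 + 6 + 6 = 14.5
(Check: W+ + W- = 28 should equal n(n+1)/2 = 28.)
Step 4: Test statistic W = min(W+, W-) = 13.5.
Step 5: Ties in |d|, so use the tie-corrected normal approximation.
        E[W] = n(n+1)/4 = 7*8/4 = 14.
        Tie groups: |d|=4 (t=2), |d|=7 (t=3); sum(t^3 - t) = 30.
        Var[W] = n(n+1)(2n+1)/24 - sum(t^3-t)/48 = 840/24 - 30/48 = 34.375.
        z = (W - E[W]) / sqrt(Var[W]) = (13.5 - 14) / 5.8630 = -0.0853.
        Two-sided p = 2*Phi(z) = 0.932039.
Step 6: alpha = 0.1. fail to reject H0.

W+ = 13.5, W- = 14.5, W = min = 13.5, p = 0.932039, fail to reject H0.


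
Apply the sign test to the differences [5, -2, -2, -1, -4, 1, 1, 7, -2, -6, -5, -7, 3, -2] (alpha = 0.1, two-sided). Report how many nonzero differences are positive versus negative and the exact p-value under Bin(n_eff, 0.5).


Step 1: Discard zero differences. Original n = 14; n_eff = number of nonzero differences = 14.
Nonzero differences (with sign): +5, -2, -2, -1, -4, +1, +1, +7, -2, -6, -5, -7, +3, -2
Step 2: Count signs: positive = 5, negative = 9.
Step 3: Under H0: P(positive) = 0.5, so the number of positives S ~ Bin(14, 0.5).
Step 4: Two-sided exact p-value = sum of Bin(14,0.5) probabilities at or below the observed probability = 0.423950.
Step 5: alpha = 0.1. fail to reject H0.

n_eff = 14, pos = 5, neg = 9, p = 0.423950, fail to reject H0.


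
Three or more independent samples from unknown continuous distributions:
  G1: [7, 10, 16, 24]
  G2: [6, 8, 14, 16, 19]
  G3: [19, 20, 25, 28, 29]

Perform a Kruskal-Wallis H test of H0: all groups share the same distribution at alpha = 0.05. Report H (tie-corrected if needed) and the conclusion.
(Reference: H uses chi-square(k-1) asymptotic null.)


Step 1: Combine all N = 14 observations and assign midranks.
sorted (value, group, rank): (6,G2,1), (7,G1,2), (8,G2,3), (10,G1,4), (14,G2,5), (16,G1,6.5), (16,G2,6.5), (19,G2,8.5), (19,G3,8.5), (20,G3,10), (24,G1,11), (25,G3,12), (28,G3,13), (29,G3,14)
Step 2: Sum ranks within each group.
R_1 = 23.5 (n_1 = 4)
R_2 = 24 (n_2 = 5)
R_3 = 57.5 (n_3 = 5)
Step 3: H = 12/(N(N+1)) * sum(R_i^2/n_i) - 3(N+1)
     = 12/(14*15) * (23.5^2/4 + 24^2/5 + 57.5^2/5) - 3*15
     = 0.057143 * 914.513 - 45
     = 7.257857.
Step 4: Ties present; correction factor C = 1 - 12/(14^3 - 14) = 0.995604. Corrected H = 7.257857 / 0.995604 = 7.289901.
Step 5: Under H0, H ~ chi^2(2); p-value = 0.026123.
Step 6: alpha = 0.05. reject H0.

H = 7.2899, df = 2, p = 0.026123, reject H0.


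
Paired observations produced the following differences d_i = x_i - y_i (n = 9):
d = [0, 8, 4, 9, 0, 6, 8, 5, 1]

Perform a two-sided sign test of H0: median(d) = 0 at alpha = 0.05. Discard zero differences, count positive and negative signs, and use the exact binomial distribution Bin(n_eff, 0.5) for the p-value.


Step 1: Discard zero differences. Original n = 9; n_eff = number of nonzero differences = 7.
Nonzero differences (with sign): +8, +4, +9, +6, +8, +5, +1
Step 2: Count signs: positive = 7, negative = 0.
Step 3: Under H0: P(positive) = 0.5, so the number of positives S ~ Bin(7, 0.5).
Step 4: Two-sided exact p-value = sum of Bin(7,0.5) probabilities at or below the observed probability = 0.015625.
Step 5: alpha = 0.05. reject H0.

n_eff = 7, pos = 7, neg = 0, p = 0.015625, reject H0.


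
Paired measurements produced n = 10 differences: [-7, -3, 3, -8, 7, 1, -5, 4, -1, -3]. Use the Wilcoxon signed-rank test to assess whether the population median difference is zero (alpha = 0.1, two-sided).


Step 1: Drop any zero differences (none here) and take |d_i|.
|d| = [7, 3, 3, 8, 7, 1, 5, 4, 1, 3]
Step 2: Midrank |d_i| (ties get averaged ranks).
ranks: |7|->8.5, |3|->4, |3|->4, |8|->10, |7|->8.5, |1|->1.5, |5|->7, |4|->6, |1|->1.5, |3|->4
Step 3: Attach original signs; sum ranks with positive sign and with negative sign.
W+ = 4 + 8.5 + 1.5 + 6 = 20
W- = 8.5 + 4 + 10 + 7 + 1.5 + 4 = 35
(Check: W+ + W- = 55 should equal n(n+1)/2 = 55.)
Step 4: Test statistic W = min(W+, W-) = 20.
Step 5: Ties in |d|, so use the tie-corrected normal approximation.
        E[W] = n(n+1)/4 = 10*11/4 = 27.5.
        Tie groups: |d|=1 (t=2), |d|=3 (t=3), |d|=7 (t=2); sum(t^3 - t) = 36.
        Var[W] = n(n+1)(2n+1)/24 - sum(t^3-t)/48 = 2310/24 - 36/48 = 95.5.
        z = (W - E[W]) / sqrt(Var[W]) = (20 - 27.5) / 9.7724 = -0.7675.
        Two-sided p = 2*Phi(z) = 0.442804.
Step 6: alpha = 0.1. fail to reject H0.

W+ = 20, W- = 35, W = min = 20, p = 0.442804, fail to reject H0.


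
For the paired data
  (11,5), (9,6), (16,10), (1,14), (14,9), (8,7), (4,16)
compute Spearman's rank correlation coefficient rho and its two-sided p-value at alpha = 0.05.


Step 1: Rank x and y separately (midranks; no ties here).
rank(x): 11->5, 9->4, 16->7, 1->1, 14->6, 8->3, 4->2
rank(y): 5->1, 6->2, 10->5, 14->6, 9->4, 7->3, 16->7
Step 2: d_i = R_x(i) - R_y(i); compute d_i^2.
  (5-1)^2=16, (4-2)^2=4, (7-5)^2=4, (1-6)^2=25, (6-4)^2=4, (3-3)^2=0, (2-7)^2=25
sum(d^2) = 78.
Step 3: rho = 1 - 6*78 / (7*(7^2 - 1)) = 1 - 468/336 = -0.392857.
Step 4: Under H0, t = rho * sqrt((n-2)/(1-rho^2)) = -0.9553 ~ t(5).
Step 5: Two-sided p-value from the t-distribution with 5 df = 0.383317.
Step 6: alpha = 0.05. fail to reject H0.

rho = -0.3929, p = 0.383317, fail to reject H0 at alpha = 0.05.


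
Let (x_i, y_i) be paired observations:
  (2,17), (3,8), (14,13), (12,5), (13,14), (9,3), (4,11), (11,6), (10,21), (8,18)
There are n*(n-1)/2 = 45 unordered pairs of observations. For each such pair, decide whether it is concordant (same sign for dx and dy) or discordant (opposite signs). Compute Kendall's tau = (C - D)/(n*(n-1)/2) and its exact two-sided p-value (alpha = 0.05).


Step 1: Enumerate the 45 unordered pairs (i,j) with i<j and classify each by sign(x_j-x_i) * sign(y_j-y_i).
  (1,2):dx=+1,dy=-9->D; (1,3):dx=+12,dy=-4->D; (1,4):dx=+10,dy=-12->D; (1,5):dx=+11,dy=-3->D
  (1,6):dx=+7,dy=-14->D; (1,7):dx=+2,dy=-6->D; (1,8):dx=+9,dy=-11->D; (1,9):dx=+8,dy=+4->C
  (1,10):dx=+6,dy=+1->C; (2,3):dx=+11,dy=+5->C; (2,4):dx=+9,dy=-3->D; (2,5):dx=+10,dy=+6->C
  (2,6):dx=+6,dy=-5->D; (2,7):dx=+1,dy=+3->C; (2,8):dx=+8,dy=-2->D; (2,9):dx=+7,dy=+13->C
  (2,10):dx=+5,dy=+10->C; (3,4):dx=-2,dy=-8->C; (3,5):dx=-1,dy=+1->D; (3,6):dx=-5,dy=-10->C
  (3,7):dx=-10,dy=-2->C; (3,8):dx=-3,dy=-7->C; (3,9):dx=-4,dy=+8->D; (3,10):dx=-6,dy=+5->D
  (4,5):dx=+1,dy=+9->C; (4,6):dx=-3,dy=-2->C; (4,7):dx=-8,dy=+6->D; (4,8):dx=-1,dy=+1->D
  (4,9):dx=-2,dy=+16->D; (4,10):dx=-4,dy=+13->D; (5,6):dx=-4,dy=-11->C; (5,7):dx=-9,dy=-3->C
  (5,8):dx=-2,dy=-8->C; (5,9):dx=-3,dy=+7->D; (5,10):dx=-5,dy=+4->D; (6,7):dx=-5,dy=+8->D
  (6,8):dx=+2,dy=+3->C; (6,9):dx=+1,dy=+18->C; (6,10):dx=-1,dy=+15->D; (7,8):dx=+7,dy=-5->D
  (7,9):dx=+6,dy=+10->C; (7,10):dx=+4,dy=+7->C; (8,9):dx=-1,dy=+15->D; (8,10):dx=-3,dy=+12->D
  (9,10):dx=-2,dy=-3->C
Step 2: C = 21, D = 24, total pairs = 45.
Step 3: tau = (C - D)/(n(n-1)/2) = (21 - 24)/45 = -0.066667.
Step 4: Exact two-sided p-value (enumerate n! = 3628800 permutations of y under H0): p = 0.861801.
Step 5: alpha = 0.05. fail to reject H0.

tau_b = -0.0667 (C=21, D=24), p = 0.861801, fail to reject H0.
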